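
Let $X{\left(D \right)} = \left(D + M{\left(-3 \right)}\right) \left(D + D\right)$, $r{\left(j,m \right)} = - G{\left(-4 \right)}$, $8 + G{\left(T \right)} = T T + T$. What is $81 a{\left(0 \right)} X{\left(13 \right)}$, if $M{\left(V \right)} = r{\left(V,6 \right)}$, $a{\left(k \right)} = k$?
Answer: $0$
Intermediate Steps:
$G{\left(T \right)} = -8 + T + T^{2}$ ($G{\left(T \right)} = -8 + \left(T T + T\right) = -8 + \left(T^{2} + T\right) = -8 + \left(T + T^{2}\right) = -8 + T + T^{2}$)
$r{\left(j,m \right)} = -4$ ($r{\left(j,m \right)} = - (-8 - 4 + \left(-4\right)^{2}) = - (-8 - 4 + 16) = \left(-1\right) 4 = -4$)
$M{\left(V \right)} = -4$
$X{\left(D \right)} = 2 D \left(-4 + D\right)$ ($X{\left(D \right)} = \left(D - 4\right) \left(D + D\right) = \left(-4 + D\right) 2 D = 2 D \left(-4 + D\right)$)
$81 a{\left(0 \right)} X{\left(13 \right)} = 81 \cdot 0 \cdot 2 \cdot 13 \left(-4 + 13\right) = 0 \cdot 2 \cdot 13 \cdot 9 = 0 \cdot 234 = 0$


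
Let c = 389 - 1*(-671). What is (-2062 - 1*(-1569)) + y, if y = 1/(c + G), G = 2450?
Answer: -1730429/3510 ≈ -493.00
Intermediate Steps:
c = 1060 (c = 389 + 671 = 1060)
y = 1/3510 (y = 1/(1060 + 2450) = 1/3510 ≈ 0.00028490)
(-2062 - 1*(-1569)) + y = (-2062 - 1*(-1569)) + 1/3510 = (-2062 + 1569) + 1/3510 = -493 + 1/3510 = -1730429/3510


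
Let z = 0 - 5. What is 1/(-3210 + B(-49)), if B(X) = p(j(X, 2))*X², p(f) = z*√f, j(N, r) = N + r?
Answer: I/(5*(-642*I + 2401*√47)) ≈ -4.7318e-7 + 1.2132e-5*I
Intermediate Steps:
z = -5
p(f) = -5*√f
B(X) = -5*X²*√(2 + X) (B(X) = (-5*√(X + 2))*X² = (-5*√(2 + X))*X² = -5*X²*√(2 + X))
1/(-3210 + B(-49)) = 1/(-3210 - 5*(-49)²*√(2 - 49)) = 1/(-3210 - 5*2401*√(-47)) = 1/(-3210 - 5*2401*I*√47) = 1/(-3210 - 12005*I*√47)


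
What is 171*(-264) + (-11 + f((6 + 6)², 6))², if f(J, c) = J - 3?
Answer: -28244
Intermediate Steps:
f(J, c) = -3 + J
171*(-264) + (-11 + f((6 + 6)², 6))² = 171*(-264) + (-11 + (-3 + (6 + 6)²))² = -45144 + (-11 + (-3 + 12²))² = -45144 + (-11 + (-3 + 144))² = -45144 + (-11 + 141)² = -45144 + 130² = -45144 + 16900 = -28244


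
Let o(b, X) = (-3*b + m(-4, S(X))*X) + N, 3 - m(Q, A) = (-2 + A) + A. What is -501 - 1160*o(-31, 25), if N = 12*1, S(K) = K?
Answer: 1182699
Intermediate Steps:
m(Q, A) = 5 - 2*A (m(Q, A) = 3 - ((-2 + A) + A) = 3 - (-2 + 2*A) = 3 + (2 - 2*A) = 5 - 2*A)
N = 12
o(b, X) = 12 - 3*b + X*(5 - 2*X) (o(b, X) = (-3*b + (5 - 2*X)*X) + 12 = (-3*b + X*(5 - 2*X)) + 12 = 12 - 3*b + X*(5 - 2*X))
-501 - 1160*o(-31, 25) = -501 - 1160*(12 - 3*(-31) - 1*25*(-5 + 2*25)) = -501 - 1160*(12 + 93 - 1*25*(-5 + 50)) = -501 - 1160*(12 + 93 - 1*25*45) = -501 - 1160*(12 + 93 - 1125) = -501 - 1160*(-1020) = -501 + 1183200 = 1182699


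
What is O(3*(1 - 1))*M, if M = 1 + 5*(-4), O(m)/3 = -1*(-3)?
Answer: -171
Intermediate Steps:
O(m) = 9 (O(m) = 3*(-1*(-3)) = 3*3 = 9)
M = -19 (M = 1 - 20 = -19)
O(3*(1 - 1))*M = 9*(-19) = -171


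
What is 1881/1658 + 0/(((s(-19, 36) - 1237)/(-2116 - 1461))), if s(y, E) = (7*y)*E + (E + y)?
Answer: 1881/1658 ≈ 1.1345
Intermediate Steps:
s(y, E) = E + y + 7*E*y (s(y, E) = 7*E*y + (E + y) = E + y + 7*E*y)
1881/1658 + 0/(((s(-19, 36) - 1237)/(-2116 - 1461))) = 1881/1658 + 0/((((36 - 19 + 7*36*(-19)) - 1237)/(-2116 - 1461))) = 1881*(1/1658) + 0/((((36 - 19 - 4788) - 1237)/(-3577))) = 1881/1658 + 0/(((-4771 - 1237)*(-1/3577))) = 1881/1658 + 0/((-6008*(-1/3577))) = 1881/1658 + 0/(6008/3577) = 1881/1658 + 0*(3577/6008) = 1881/1658 + 0 = 1881/1658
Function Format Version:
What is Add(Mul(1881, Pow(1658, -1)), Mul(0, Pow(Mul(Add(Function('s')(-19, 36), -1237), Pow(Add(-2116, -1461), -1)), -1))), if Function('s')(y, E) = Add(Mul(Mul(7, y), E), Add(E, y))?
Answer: Rational(1881, 1658) ≈ 1.1345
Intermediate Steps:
Function('s')(y, E) = Add(E, y, Mul(7, E, y)) (Function('s')(y, E) = Add(Mul(7, E, y), Add(E, y)) = Add(E, y, Mul(7, E, y)))
Add(Mul(1881, Pow(1658, -1)), Mul(0, Pow(Mul(Add(Function('s')(-19, 36), -1237), Pow(Add(-2116, -1461), -1)), -1))) = Add(Mul(1881, Pow(1658, -1)), Mul(0, Pow(Mul(Add(Add(36, -19, Mul(7, 36, -19)), -1237), Pow(Add(-2116, -1461), -1)), -1))) = Add(Mul(1881, Rational(1, 1658)), Mul(0, Pow(Mul(Add(Add(36, -19, -4788), -1237), Pow(-3577, -1)), -1))) = Add(Rational(1881, 1658), Mul(0, Pow(Mul(Add(-4771, -1237), Rational(-1, 3577)), -1))) = Add(Rational(1881, 1658), Mul(0, Pow(Mul(-6008, Rational(-1, 3577)), -1))) = Add(Rational(1881, 1658), Mul(0, Pow(Rational(6008, 3577), -1))) = Add(Rational(1881, 1658), Mul(0, Rational(3577, 6008))) = Add(Rational(1881, 1658), 0) = Rational(1881, 1658)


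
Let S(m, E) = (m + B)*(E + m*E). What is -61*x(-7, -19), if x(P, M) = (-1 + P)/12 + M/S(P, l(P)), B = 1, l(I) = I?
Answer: 9089/252 ≈ 36.067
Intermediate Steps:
S(m, E) = (1 + m)*(E + E*m) (S(m, E) = (m + 1)*(E + m*E) = (1 + m)*(E + E*m))
x(P, M) = -1/12 + P/12 + M/(P*(1 + P² + 2*P)) (x(P, M) = (-1 + P)/12 + M/((P*(1 + P² + 2*P))) = (-1 + P)*(1/12) + M*(1/(P*(1 + P² + 2*P))) = (-1/12 + P/12) + M/(P*(1 + P² + 2*P)) = -1/12 + P/12 + M/(P*(1 + P² + 2*P)))
-61*x(-7, -19) = -61*((-7)³ + (-7)⁴ - 1*(-7) - 1*(-7)² + 12*(-19))/(12*(-7)*(1 + (-7)² + 2*(-7))) = -61*(-1)*(-343 + 2401 + 7 - 1*49 - 228)/(12*7*(1 + 49 - 14)) = -61*(-1)*(-343 + 2401 + 7 - 49 - 228)/(12*7*36) = -61*(-1)*1788/(12*7*36) = -61*(-149/252) = 9089/252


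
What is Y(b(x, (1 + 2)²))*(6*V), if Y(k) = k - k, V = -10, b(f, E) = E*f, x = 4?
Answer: 0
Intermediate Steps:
Y(k) = 0
Y(b(x, (1 + 2)²))*(6*V) = 0*(6*(-10)) = 0*(-60) = 0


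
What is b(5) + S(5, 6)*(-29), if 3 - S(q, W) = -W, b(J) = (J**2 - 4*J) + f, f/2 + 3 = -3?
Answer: -268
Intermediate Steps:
f = -12 (f = -6 + 2*(-3) = -6 - 6 = -12)
b(J) = -12 + J**2 - 4*J (b(J) = (J**2 - 4*J) - 12 = -12 + J**2 - 4*J)
S(q, W) = 3 + W (S(q, W) = 3 - (-1)*W = 3 + W)
b(5) + S(5, 6)*(-29) = (-12 + 5**2 - 4*5) + (3 + 6)*(-29) = (-12 + 25 - 20) + 9*(-29) = -7 - 261 = -268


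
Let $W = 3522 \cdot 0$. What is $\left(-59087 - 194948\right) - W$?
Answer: $-254035$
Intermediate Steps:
$W = 0$
$\left(-59087 - 194948\right) - W = \left(-59087 - 194948\right) - 0 = -254035 + 0 = -254035$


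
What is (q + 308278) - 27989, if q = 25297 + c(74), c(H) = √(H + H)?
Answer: 305586 + 2*√37 ≈ 3.0560e+5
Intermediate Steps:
c(H) = √2*√H (c(H) = √(2*H) = √2*√H)
q = 25297 + 2*√37 (q = 25297 + √2*√74 = 25297 + 2*√37 ≈ 25309.)
(q + 308278) - 27989 = ((25297 + 2*√37) + 308278) - 27989 = (333575 + 2*√37) - 27989 = 305586 + 2*√37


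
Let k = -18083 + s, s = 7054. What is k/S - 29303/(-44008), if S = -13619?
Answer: 884441789/599344952 ≈ 1.4757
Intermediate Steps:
k = -11029 (k = -18083 + 7054 = -11029)
k/S - 29303/(-44008) = -11029/(-13619) - 29303/(-44008) = -11029*(-1/13619) - 29303*(-1/44008) = 11029/13619 + 29303/44008 = 884441789/599344952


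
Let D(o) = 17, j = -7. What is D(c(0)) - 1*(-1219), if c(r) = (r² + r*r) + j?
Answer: 1236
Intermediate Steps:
c(r) = -7 + 2*r² (c(r) = (r² + r*r) - 7 = (r² + r²) - 7 = 2*r² - 7 = -7 + 2*r²)
D(c(0)) - 1*(-1219) = 17 - 1*(-1219) = 17 + 1219 = 1236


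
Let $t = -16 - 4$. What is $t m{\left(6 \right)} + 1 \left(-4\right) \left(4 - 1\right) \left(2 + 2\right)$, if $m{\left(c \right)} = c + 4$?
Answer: $-248$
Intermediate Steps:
$m{\left(c \right)} = 4 + c$
$t = -20$ ($t = -16 - 4 = -20$)
$t m{\left(6 \right)} + 1 \left(-4\right) \left(4 - 1\right) \left(2 + 2\right) = - 20 \left(4 + 6\right) + 1 \left(-4\right) \left(4 - 1\right) \left(2 + 2\right) = \left(-20\right) 10 - 4 \cdot 3 \cdot 4 = -200 - 48 = -248$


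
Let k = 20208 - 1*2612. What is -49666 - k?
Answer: -67262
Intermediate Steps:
k = 17596 (k = 20208 - 2612 = 17596)
-49666 - k = -49666 - 1*17596 = -49666 - 17596 = -67262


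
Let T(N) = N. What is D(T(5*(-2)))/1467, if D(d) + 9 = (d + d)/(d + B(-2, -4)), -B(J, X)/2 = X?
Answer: 1/1467 ≈ 0.00068166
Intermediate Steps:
B(J, X) = -2*X
D(d) = -9 + 2*d/(8 + d) (D(d) = -9 + (d + d)/(d - 2*(-4)) = -9 + (2*d)/(d + 8) = -9 + (2*d)/(8 + d) = -9 + 2*d/(8 + d))
D(T(5*(-2)))/1467 = ((-72 - 35*(-2))/(8 + 5*(-2)))/1467 = ((-72 - 7*(-10))/(8 - 10))*(1/1467) = ((-72 + 70)/(-2))*(1/1467) = -1/2*(-2)*(1/1467) = 1*(1/1467) = 1/1467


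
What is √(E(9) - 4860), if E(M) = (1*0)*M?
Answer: 18*I*√15 ≈ 69.714*I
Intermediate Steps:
E(M) = 0 (E(M) = 0*M = 0)
√(E(9) - 4860) = √(0 - 4860) = √(-4860) = 18*I*√15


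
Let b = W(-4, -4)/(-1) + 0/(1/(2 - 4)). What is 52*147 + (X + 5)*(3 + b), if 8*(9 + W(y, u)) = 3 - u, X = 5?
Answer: 31021/4 ≈ 7755.3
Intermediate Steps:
W(y, u) = -69/8 - u/8 (W(y, u) = -9 + (3 - u)/8 = -9 + (3/8 - u/8) = -69/8 - u/8)
b = 65/8 (b = (-69/8 - 1/8*(-4))/(-1) + 0/(1/(2 - 4)) = (-69/8 + 1/2)*(-1) + 0/(1/(-2)) = -65/8*(-1) + 0/(-1/2) = 65/8 + 0*(-2) = 65/8 + 0 = 65/8 ≈ 8.1250)
52*147 + (X + 5)*(3 + b) = 52*147 + (5 + 5)*(3 + 65/8) = 7644 + 10*(89/8) = 7644 + 445/4 = 31021/4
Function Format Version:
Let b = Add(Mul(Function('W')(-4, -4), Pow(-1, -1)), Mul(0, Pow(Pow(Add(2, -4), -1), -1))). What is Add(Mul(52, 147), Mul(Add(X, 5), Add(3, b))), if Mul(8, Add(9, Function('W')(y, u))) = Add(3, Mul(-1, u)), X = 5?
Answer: Rational(31021, 4) ≈ 7755.3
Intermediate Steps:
Function('W')(y, u) = Add(Rational(-69, 8), Mul(Rational(-1, 8), u)) (Function('W')(y, u) = Add(-9, Mul(Rational(1, 8), Add(3, Mul(-1, u)))) = Add(-9, Add(Rational(3, 8), Mul(Rational(-1, 8), u))) = Add(Rational(-69, 8), Mul(Rational(-1, 8), u)))
b = Rational(65, 8) (b = Add(Mul(Add(Rational(-69, 8), Mul(Rational(-1, 8), -4)), Pow(-1, -1)), Mul(0, Pow(Pow(Add(2, -4), -1), -1))) = Add(Mul(Add(Rational(-69, 8), Rational(1, 2)), -1), Mul(0, Pow(Pow(-2, -1), -1))) = Add(Mul(Rational(-65, 8), -1), Mul(0, Pow(Rational(-1, 2), -1))) = Add(Rational(65, 8), Mul(0, -2)) = Add(Rational(65, 8), 0) = Rational(65, 8) ≈ 8.1250)
Add(Mul(52, 147), Mul(Add(X, 5), Add(3, b))) = Add(Mul(52, 147), Mul(Add(5, 5), Add(3, Rational(65, 8)))) = Add(7644, Mul(10, Rational(89, 8))) = Add(7644, Rational(445, 4)) = Rational(31021, 4)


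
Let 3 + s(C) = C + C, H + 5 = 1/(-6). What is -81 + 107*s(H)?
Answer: -4523/3 ≈ -1507.7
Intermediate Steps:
H = -31/6 (H = -5 + 1/(-6) = -5 - 1/6 = -31/6 ≈ -5.1667)
s(C) = -3 + 2*C (s(C) = -3 + (C + C) = -3 + 2*C)
-81 + 107*s(H) = -81 + 107*(-3 + 2*(-31/6)) = -81 + 107*(-3 - 31/3) = -81 + 107*(-40/3) = -81 - 4280/3 = -4523/3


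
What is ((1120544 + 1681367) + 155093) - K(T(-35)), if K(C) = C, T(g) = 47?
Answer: 2956957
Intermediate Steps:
((1120544 + 1681367) + 155093) - K(T(-35)) = ((1120544 + 1681367) + 155093) - 1*47 = (2801911 + 155093) - 47 = 2957004 - 47 = 2956957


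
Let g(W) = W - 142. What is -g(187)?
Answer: -45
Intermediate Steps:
g(W) = -142 + W
-g(187) = -(-142 + 187) = -1*45 = -45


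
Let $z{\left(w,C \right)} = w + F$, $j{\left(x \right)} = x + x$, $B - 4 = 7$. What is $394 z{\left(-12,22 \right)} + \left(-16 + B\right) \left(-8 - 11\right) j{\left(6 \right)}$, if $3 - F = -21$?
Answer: $5868$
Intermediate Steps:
$B = 11$ ($B = 4 + 7 = 11$)
$j{\left(x \right)} = 2 x$
$F = 24$ ($F = 3 - -21 = 3 + 21 = 24$)
$z{\left(w,C \right)} = 24 + w$ ($z{\left(w,C \right)} = w + 24 = 24 + w$)
$394 z{\left(-12,22 \right)} + \left(-16 + B\right) \left(-8 - 11\right) j{\left(6 \right)} = 394 \left(24 - 12\right) + \left(-16 + 11\right) \left(-8 - 11\right) 2 \cdot 6 = 394 \cdot 12 + \left(-5\right) \left(-19\right) 12 = 4728 + 95 \cdot 12 = 4728 + 1140 = 5868$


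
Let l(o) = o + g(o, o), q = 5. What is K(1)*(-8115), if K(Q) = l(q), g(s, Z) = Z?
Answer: -81150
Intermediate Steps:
l(o) = 2*o (l(o) = o + o = 2*o)
K(Q) = 10 (K(Q) = 2*5 = 10)
K(1)*(-8115) = 10*(-8115) = -81150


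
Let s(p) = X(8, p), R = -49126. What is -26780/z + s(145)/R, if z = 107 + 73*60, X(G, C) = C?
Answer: -6483965/1085854 ≈ -5.9713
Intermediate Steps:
s(p) = p
z = 4487 (z = 107 + 4380 = 4487)
-26780/z + s(145)/R = -26780/4487 + 145/(-49126) = -26780*1/4487 + 145*(-1/49126) = -26780/4487 - 5/1694 = -6483965/1085854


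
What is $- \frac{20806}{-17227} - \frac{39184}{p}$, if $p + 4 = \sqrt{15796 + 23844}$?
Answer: $- \frac{234459266}{85325331} - \frac{9796 \sqrt{9910}}{4953} \approx -199.64$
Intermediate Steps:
$p = -4 + 2 \sqrt{9910}$ ($p = -4 + \sqrt{15796 + 23844} = -4 + \sqrt{39640} = -4 + 2 \sqrt{9910} \approx 195.1$)
$- \frac{20806}{-17227} - \frac{39184}{p} = - \frac{20806}{-17227} - \frac{39184}{-4 + 2 \sqrt{9910}} = \left(-20806\right) \left(- \frac{1}{17227}\right) - \frac{39184}{-4 + 2 \sqrt{9910}} = \frac{20806}{17227} - \frac{39184}{-4 + 2 \sqrt{9910}}$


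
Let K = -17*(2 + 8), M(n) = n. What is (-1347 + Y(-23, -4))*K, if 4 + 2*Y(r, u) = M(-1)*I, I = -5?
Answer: 228905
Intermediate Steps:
K = -170 (K = -17*10 = -170)
Y(r, u) = ½ (Y(r, u) = -2 + (-1*(-5))/2 = -2 + (½)*5 = -2 + 5/2 = ½)
(-1347 + Y(-23, -4))*K = (-1347 + ½)*(-170) = -2693/2*(-170) = 228905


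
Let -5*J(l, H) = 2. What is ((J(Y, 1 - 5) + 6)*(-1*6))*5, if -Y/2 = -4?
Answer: -168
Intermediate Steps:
Y = 8 (Y = -2*(-4) = 8)
J(l, H) = -⅖ (J(l, H) = -⅕*2 = -⅖)
((J(Y, 1 - 5) + 6)*(-1*6))*5 = ((-⅖ + 6)*(-1*6))*5 = ((28/5)*(-6))*5 = -168/5*5 = -168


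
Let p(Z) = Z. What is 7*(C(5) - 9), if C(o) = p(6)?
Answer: -21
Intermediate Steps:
C(o) = 6
7*(C(5) - 9) = 7*(6 - 9) = 7*(-3) = -21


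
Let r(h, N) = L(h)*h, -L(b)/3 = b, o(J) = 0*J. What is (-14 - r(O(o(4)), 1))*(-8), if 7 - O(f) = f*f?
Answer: -1064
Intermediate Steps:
o(J) = 0
O(f) = 7 - f**2 (O(f) = 7 - f*f = 7 - f**2)
L(b) = -3*b
r(h, N) = -3*h**2 (r(h, N) = (-3*h)*h = -3*h**2)
(-14 - r(O(o(4)), 1))*(-8) = (-14 - (-3)*(7 - 1*0**2)**2)*(-8) = (-14 - (-3)*(7 - 1*0)**2)*(-8) = (-14 - (-3)*(7 + 0)**2)*(-8) = (-14 - (-3)*7**2)*(-8) = (-14 - (-3)*49)*(-8) = (-14 - 1*(-147))*(-8) = (-14 + 147)*(-8) = 133*(-8) = -1064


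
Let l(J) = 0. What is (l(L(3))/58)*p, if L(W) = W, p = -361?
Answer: 0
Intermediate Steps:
(l(L(3))/58)*p = (0/58)*(-361) = (0*(1/58))*(-361) = 0*(-361) = 0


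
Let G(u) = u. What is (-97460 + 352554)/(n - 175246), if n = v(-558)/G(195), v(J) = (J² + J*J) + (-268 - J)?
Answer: -24871665/16774976 ≈ -1.4827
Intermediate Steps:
v(J) = -268 - J + 2*J² (v(J) = (J² + J²) + (-268 - J) = 2*J² + (-268 - J) = -268 - J + 2*J²)
n = 623018/195 (n = (-268 - 1*(-558) + 2*(-558)²)/195 = (-268 + 558 + 2*311364)*(1/195) = (-268 + 558 + 622728)*(1/195) = 623018*(1/195) = 623018/195 ≈ 3195.0)
(-97460 + 352554)/(n - 175246) = (-97460 + 352554)/(623018/195 - 175246) = 255094/(-33549952/195) = 255094*(-195/33549952) = -24871665/16774976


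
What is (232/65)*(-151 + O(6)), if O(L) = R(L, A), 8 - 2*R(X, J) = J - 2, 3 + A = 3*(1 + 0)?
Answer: -33872/65 ≈ -521.11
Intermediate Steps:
A = 0 (A = -3 + 3*(1 + 0) = -3 + 3*1 = -3 + 3 = 0)
R(X, J) = 5 - J/2 (R(X, J) = 4 - (J - 2)/2 = 4 - (-2 + J)/2 = 4 + (1 - J/2) = 5 - J/2)
O(L) = 5 (O(L) = 5 - 1/2*0 = 5 + 0 = 5)
(232/65)*(-151 + O(6)) = (232/65)*(-151 + 5) = (232*(1/65))*(-146) = (232/65)*(-146) = -33872/65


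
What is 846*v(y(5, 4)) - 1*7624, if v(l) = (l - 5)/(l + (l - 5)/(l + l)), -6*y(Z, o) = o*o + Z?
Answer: -71647/16 ≈ -4477.9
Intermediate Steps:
y(Z, o) = -Z/6 - o²/6 (y(Z, o) = -(o*o + Z)/6 = -(o² + Z)/6 = -(Z + o²)/6 = -Z/6 - o²/6)
v(l) = (-5 + l)/(l + (-5 + l)/(2*l)) (v(l) = (-5 + l)/(l + (-5 + l)/((2*l))) = (-5 + l)/(l + (-5 + l)*(1/(2*l))) = (-5 + l)/(l + (-5 + l)/(2*l)))
846*v(y(5, 4)) - 1*7624 = 846*(2*(-⅙*5 - ⅙*4²)*(-5 + (-⅙*5 - ⅙*4²))/(-5 + (-⅙*5 - ⅙*4²) + 2*(-⅙*5 - ⅙*4²)²)) - 1*7624 = 846*(2*(-⅚ - ⅙*16)*(-5 + (-⅚ - ⅙*16))/(-5 + (-⅚ - ⅙*16) + 2*(-⅚ - ⅙*16)²)) - 7624 = 846*(2*(-⅚ - 8/3)*(-5 + (-⅚ - 8/3))/(-5 + (-⅚ - 8/3) + 2*(-⅚ - 8/3)²)) - 7624 = 846*(2*(-7/2)*(-5 - 7/2)/(-5 - 7/2 + 2*(-7/2)²)) - 7624 = 846*(2*(-7/2)*(-17/2)/(-5 - 7/2 + 2*(49/4))) - 7624 = 846*(2*(-7/2)*(-17/2)/(-5 - 7/2 + 49/2)) - 7624 = 846*(2*(-7/2)*(-17/2)/16) - 7624 = 846*(2*(-7/2)*(1/16)*(-17/2)) - 7624 = 846*(119/32) - 7624 = 50337/16 - 7624 = -71647/16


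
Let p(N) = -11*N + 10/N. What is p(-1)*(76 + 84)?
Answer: 160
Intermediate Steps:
p(-1)*(76 + 84) = (-11*(-1) + 10/(-1))*(76 + 84) = (11 + 10*(-1))*160 = (11 - 10)*160 = 1*160 = 160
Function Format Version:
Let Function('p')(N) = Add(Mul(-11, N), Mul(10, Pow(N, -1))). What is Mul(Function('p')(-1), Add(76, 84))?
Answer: 160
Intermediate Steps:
Mul(Function('p')(-1), Add(76, 84)) = Mul(Add(Mul(-11, -1), Mul(10, Pow(-1, -1))), Add(76, 84)) = Mul(Add(11, Mul(10, -1)), 160) = Mul(Add(11, -10), 160) = Mul(1, 160) = 160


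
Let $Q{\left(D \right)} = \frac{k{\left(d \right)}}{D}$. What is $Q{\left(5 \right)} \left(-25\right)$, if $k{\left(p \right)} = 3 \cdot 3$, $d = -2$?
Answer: $-45$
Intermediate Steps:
$k{\left(p \right)} = 9$
$Q{\left(D \right)} = \frac{9}{D}$
$Q{\left(5 \right)} \left(-25\right) = \frac{9}{5} \left(-25\right) = -45$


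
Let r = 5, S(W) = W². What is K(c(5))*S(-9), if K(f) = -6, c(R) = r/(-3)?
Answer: -486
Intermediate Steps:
c(R) = -5/3 (c(R) = 5/(-3) = 5*(-⅓) = -5/3)
K(c(5))*S(-9) = -6*(-9)² = -6*81 = -486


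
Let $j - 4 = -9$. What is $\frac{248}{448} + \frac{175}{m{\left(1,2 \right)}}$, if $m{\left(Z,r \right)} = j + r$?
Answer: $- \frac{9707}{168} \approx -57.78$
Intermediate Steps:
$j = -5$ ($j = 4 - 9 = -5$)
$m{\left(Z,r \right)} = -5 + r$
$\frac{248}{448} + \frac{175}{m{\left(1,2 \right)}} = \frac{248}{448} + \frac{175}{-5 + 2} = 248 \cdot \frac{1}{448} + \frac{175}{-3} = \frac{31}{56} + 175 \left(- \frac{1}{3}\right) = \frac{31}{56} - \frac{175}{3} = - \frac{9707}{168}$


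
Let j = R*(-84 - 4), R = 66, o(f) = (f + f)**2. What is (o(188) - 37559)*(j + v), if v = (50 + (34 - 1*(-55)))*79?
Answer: 537045341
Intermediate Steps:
o(f) = 4*f**2 (o(f) = (2*f)**2 = 4*f**2)
j = -5808 (j = 66*(-84 - 4) = 66*(-88) = -5808)
v = 10981 (v = (50 + (34 + 55))*79 = (50 + 89)*79 = 139*79 = 10981)
(o(188) - 37559)*(j + v) = (4*188**2 - 37559)*(-5808 + 10981) = (4*35344 - 37559)*5173 = (141376 - 37559)*5173 = 103817*5173 = 537045341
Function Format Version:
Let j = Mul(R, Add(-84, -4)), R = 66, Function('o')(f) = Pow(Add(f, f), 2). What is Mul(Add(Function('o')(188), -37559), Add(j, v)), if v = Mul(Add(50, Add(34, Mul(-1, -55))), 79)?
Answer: 537045341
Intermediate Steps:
Function('o')(f) = Mul(4, Pow(f, 2)) (Function('o')(f) = Pow(Mul(2, f), 2) = Mul(4, Pow(f, 2)))
j = -5808 (j = Mul(66, Add(-84, -4)) = Mul(66, -88) = -5808)
v = 10981 (v = Mul(Add(50, Add(34, 55)), 79) = Mul(Add(50, 89), 79) = Mul(139, 79) = 10981)
Mul(Add(Function('o')(188), -37559), Add(j, v)) = Mul(Add(Mul(4, Pow(188, 2)), -37559), Add(-5808, 10981)) = Mul(Add(Mul(4, 35344), -37559), 5173) = Mul(Add(141376, -37559), 5173) = Mul(103817, 5173) = 537045341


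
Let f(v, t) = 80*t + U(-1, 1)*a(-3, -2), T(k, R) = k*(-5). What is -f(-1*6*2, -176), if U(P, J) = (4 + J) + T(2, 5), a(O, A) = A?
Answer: 14070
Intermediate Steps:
T(k, R) = -5*k
U(P, J) = -6 + J (U(P, J) = (4 + J) - 5*2 = (4 + J) - 10 = -6 + J)
f(v, t) = 10 + 80*t (f(v, t) = 80*t + (-6 + 1)*(-2) = 80*t - 5*(-2) = 80*t + 10 = 10 + 80*t)
-f(-1*6*2, -176) = -(10 + 80*(-176)) = -(10 - 14080) = -1*(-14070) = 14070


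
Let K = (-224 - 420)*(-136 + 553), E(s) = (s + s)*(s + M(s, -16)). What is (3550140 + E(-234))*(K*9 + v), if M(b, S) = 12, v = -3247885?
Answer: -20699445251412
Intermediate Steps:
E(s) = 2*s*(12 + s) (E(s) = (s + s)*(s + 12) = (2*s)*(12 + s) = 2*s*(12 + s))
K = -268548 (K = -644*417 = -268548)
(3550140 + E(-234))*(K*9 + v) = (3550140 + 2*(-234)*(12 - 234))*(-268548*9 - 3247885) = (3550140 + 2*(-234)*(-222))*(-2416932 - 3247885) = (3550140 + 103896)*(-5664817) = 3654036*(-5664817) = -20699445251412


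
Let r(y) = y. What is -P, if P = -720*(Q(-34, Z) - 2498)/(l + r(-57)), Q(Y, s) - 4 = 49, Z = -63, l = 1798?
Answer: -1760400/1741 ≈ -1011.1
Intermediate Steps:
Q(Y, s) = 53 (Q(Y, s) = 4 + 49 = 53)
P = 1760400/1741 (P = -720*(53 - 2498)/(1798 - 57) = -720/(1741/(-2445)) = -720/(1741*(-1/2445)) = -720/(-1741/2445) = -720*(-2445/1741) = 1760400/1741 ≈ 1011.1)
-P = -1*1760400/1741 = -1760400/1741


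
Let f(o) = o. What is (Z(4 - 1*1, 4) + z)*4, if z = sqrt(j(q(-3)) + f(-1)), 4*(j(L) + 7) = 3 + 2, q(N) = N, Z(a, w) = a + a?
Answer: 24 + 6*I*sqrt(3) ≈ 24.0 + 10.392*I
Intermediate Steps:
Z(a, w) = 2*a
j(L) = -23/4 (j(L) = -7 + (3 + 2)/4 = -7 + (1/4)*5 = -7 + 5/4 = -23/4)
z = 3*I*sqrt(3)/2 (z = sqrt(-23/4 - 1) = sqrt(-27/4) = 3*I*sqrt(3)/2 ≈ 2.5981*I)
(Z(4 - 1*1, 4) + z)*4 = (2*(4 - 1*1) + 3*I*sqrt(3)/2)*4 = (2*(4 - 1) + 3*I*sqrt(3)/2)*4 = (2*3 + 3*I*sqrt(3)/2)*4 = (6 + 3*I*sqrt(3)/2)*4 = 24 + 6*I*sqrt(3)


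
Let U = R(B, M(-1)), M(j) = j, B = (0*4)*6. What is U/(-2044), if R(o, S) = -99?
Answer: 99/2044 ≈ 0.048434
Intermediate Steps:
B = 0 (B = 0*6 = 0)
U = -99
U/(-2044) = -99/(-2044) = -99*(-1/2044) = 99/2044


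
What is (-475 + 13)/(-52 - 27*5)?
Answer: 42/17 ≈ 2.4706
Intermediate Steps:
(-475 + 13)/(-52 - 27*5) = -462/(-52 - 135) = -462/(-187) = -462*(-1/187) = 42/17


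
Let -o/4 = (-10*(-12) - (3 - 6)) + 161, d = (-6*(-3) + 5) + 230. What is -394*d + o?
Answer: -100818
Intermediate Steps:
d = 253 (d = (18 + 5) + 230 = 23 + 230 = 253)
o = -1136 (o = -4*((-10*(-12) - (3 - 6)) + 161) = -4*((120 - 1*(-3)) + 161) = -4*((120 + 3) + 161) = -4*(123 + 161) = -4*284 = -1136)
-394*d + o = -394*253 - 1136 = -99682 - 1136 = -100818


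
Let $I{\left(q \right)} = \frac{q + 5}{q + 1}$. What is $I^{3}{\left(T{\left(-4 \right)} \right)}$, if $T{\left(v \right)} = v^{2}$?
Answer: $\frac{9261}{4913} \approx 1.885$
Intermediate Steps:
$I{\left(q \right)} = \frac{5 + q}{1 + q}$
$I^{3}{\left(T{\left(-4 \right)} \right)} = \left(\frac{5 + \left(-4\right)^{2}}{1 + \left(-4\right)^{2}}\right)^{3} = \left(\frac{5 + 16}{1 + 16}\right)^{3} = \left(\frac{1}{17} \cdot 21\right)^{3} = \left(\frac{21}{17}\right)^{3} = \frac{9261}{4913}$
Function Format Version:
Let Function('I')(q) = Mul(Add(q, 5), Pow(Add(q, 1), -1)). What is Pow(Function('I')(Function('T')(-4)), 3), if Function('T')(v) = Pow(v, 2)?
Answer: Rational(9261, 4913) ≈ 1.8850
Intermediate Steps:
Function('I')(q) = Mul(Pow(Add(1, q), -1), Add(5, q)) (Function('I')(q) = Mul(Add(5, q), Pow(Add(1, q), -1)) = Mul(Pow(Add(1, q), -1), Add(5, q)))
Pow(Function('I')(Function('T')(-4)), 3) = Pow(Mul(Pow(Add(1, Pow(-4, 2)), -1), Add(5, Pow(-4, 2))), 3) = Pow(Mul(Pow(Add(1, 16), -1), Add(5, 16)), 3) = Pow(Mul(Pow(17, -1), 21), 3) = Pow(Mul(Rational(1, 17), 21), 3) = Pow(Rational(21, 17), 3) = Rational(9261, 4913)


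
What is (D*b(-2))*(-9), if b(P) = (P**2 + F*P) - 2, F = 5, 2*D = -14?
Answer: -504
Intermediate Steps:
D = -7 (D = (1/2)*(-14) = -7)
b(P) = -2 + P**2 + 5*P (b(P) = (P**2 + 5*P) - 2 = -2 + P**2 + 5*P)
(D*b(-2))*(-9) = -7*(-2 + (-2)**2 + 5*(-2))*(-9) = -7*(-2 + 4 - 10)*(-9) = -7*(-8)*(-9) = 56*(-9) = -504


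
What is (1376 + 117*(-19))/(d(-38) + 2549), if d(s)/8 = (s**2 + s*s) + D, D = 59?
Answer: -77/2375 ≈ -0.032421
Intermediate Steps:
d(s) = 472 + 16*s**2 (d(s) = 8*((s**2 + s*s) + 59) = 8*((s**2 + s**2) + 59) = 8*(2*s**2 + 59) = 8*(59 + 2*s**2) = 472 + 16*s**2)
(1376 + 117*(-19))/(d(-38) + 2549) = (1376 + 117*(-19))/((472 + 16*(-38)**2) + 2549) = (1376 - 2223)/((472 + 16*1444) + 2549) = -847/((472 + 23104) + 2549) = -847/(23576 + 2549) = -847/26125 = -847*1/26125 = -77/2375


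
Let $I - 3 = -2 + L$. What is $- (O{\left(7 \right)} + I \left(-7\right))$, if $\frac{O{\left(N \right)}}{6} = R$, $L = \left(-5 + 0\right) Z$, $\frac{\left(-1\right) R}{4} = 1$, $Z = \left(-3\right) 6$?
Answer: $661$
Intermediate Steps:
$Z = -18$
$R = -4$ ($R = \left(-4\right) 1 = -4$)
$L = 90$ ($L = \left(-5 + 0\right) \left(-18\right) = \left(-5\right) \left(-18\right) = 90$)
$O{\left(N \right)} = -24$ ($O{\left(N \right)} = 6 \left(-4\right) = -24$)
$I = 91$ ($I = 3 + \left(-2 + 90\right) = 3 + 88 = 91$)
$- (O{\left(7 \right)} + I \left(-7\right)) = - (-24 + 91 \left(-7\right)) = - (-24 - 637) = \left(-1\right) \left(-661\right) = 661$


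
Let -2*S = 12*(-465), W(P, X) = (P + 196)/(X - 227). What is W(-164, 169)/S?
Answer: -8/40455 ≈ -0.00019775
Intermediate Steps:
W(P, X) = (196 + P)/(-227 + X)
S = 2790 (S = -6*(-465) = -½*(-5580) = 2790)
W(-164, 169)/S = ((196 - 164)/(-227 + 169))/2790 = (32/(-58))*(1/2790) = -1/58*32*(1/2790) = -16/29*1/2790 = -8/40455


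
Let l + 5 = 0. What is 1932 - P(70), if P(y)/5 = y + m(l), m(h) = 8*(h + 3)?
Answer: 1662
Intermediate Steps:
l = -5 (l = -5 + 0 = -5)
m(h) = 24 + 8*h (m(h) = 8*(3 + h) = 24 + 8*h)
P(y) = -80 + 5*y (P(y) = 5*(y + (24 + 8*(-5))) = 5*(y + (24 - 40)) = 5*(y - 16) = 5*(-16 + y) = -80 + 5*y)
1932 - P(70) = 1932 - (-80 + 5*70) = 1932 - (-80 + 350) = 1932 - 1*270 = 1932 - 270 = 1662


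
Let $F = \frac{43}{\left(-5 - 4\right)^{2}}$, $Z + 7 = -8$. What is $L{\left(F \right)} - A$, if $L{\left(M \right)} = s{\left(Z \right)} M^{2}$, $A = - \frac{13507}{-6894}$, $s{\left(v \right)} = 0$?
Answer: $- \frac{13507}{6894} \approx -1.9592$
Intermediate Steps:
$Z = -15$ ($Z = -7 - 8 = -15$)
$A = \frac{13507}{6894}$ ($A = \left(-13507\right) \left(- \frac{1}{6894}\right) = \frac{13507}{6894} \approx 1.9592$)
$F = \frac{43}{81}$ ($F = \frac{43}{\left(-9\right)^{2}} = \frac{43}{81} \approx 0.53086$)
$L{\left(M \right)} = 0$ ($L{\left(M \right)} = 0 M^{2} = 0$)
$L{\left(F \right)} - A = 0 - \frac{13507}{6894} = - \frac{13507}{6894}$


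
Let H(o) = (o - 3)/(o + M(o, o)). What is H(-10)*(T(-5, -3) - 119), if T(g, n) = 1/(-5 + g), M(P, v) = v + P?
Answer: -5161/100 ≈ -51.610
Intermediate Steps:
M(P, v) = P + v
H(o) = (-3 + o)/(3*o) (H(o) = (o - 3)/(o + (o + o)) = (-3 + o)/(o + 2*o) = (-3 + o)/((3*o)) = (-3 + o)*(1/(3*o)) = (-3 + o)/(3*o))
H(-10)*(T(-5, -3) - 119) = ((⅓)*(-3 - 10)/(-10))*(1/(-5 - 5) - 119) = ((⅓)*(-⅒)*(-13))*(1/(-10) - 119) = 13*(-⅒ - 119)/30 = (13/30)*(-1191/10) = -5161/100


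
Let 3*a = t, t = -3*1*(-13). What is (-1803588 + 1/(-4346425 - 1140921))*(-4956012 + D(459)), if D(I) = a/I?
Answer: 22513588018090703978255/2518691814 ≈ 8.9386e+12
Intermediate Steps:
t = 39 (t = -3*(-13) = 39)
a = 13 (a = (⅓)*39 = 13)
D(I) = 13/I
(-1803588 + 1/(-4346425 - 1140921))*(-4956012 + D(459)) = (-1803588 + 1/(-4346425 - 1140921))*(-4956012 + 13/459) = (-1803588 + 1/(-5487346))*(-4956012 + 13*(1/459)) = (-1803588 - 1/5487346)*(-4956012 + 13/459) = -9896911397449/5487346*(-2274809495/459) = 22513588018090703978255/2518691814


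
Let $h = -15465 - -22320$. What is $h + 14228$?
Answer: $21083$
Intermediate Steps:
$h = 6855$ ($h = -15465 + 22320 = 6855$)
$h + 14228 = 6855 + 14228 = 21083$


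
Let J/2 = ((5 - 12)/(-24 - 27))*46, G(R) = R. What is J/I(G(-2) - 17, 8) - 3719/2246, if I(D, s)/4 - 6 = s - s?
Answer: -194102/171819 ≈ -1.1297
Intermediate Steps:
I(D, s) = 24 (I(D, s) = 24 + 4*(s - s) = 24 + 4*0 = 24 + 0 = 24)
J = 644/51 (J = 2*(((5 - 12)/(-24 - 27))*46) = 2*(-7/(-51)*46) = 2*(-7*(-1/51)*46) = 2*((7/51)*46) = 2*(322/51) = 644/51 ≈ 12.627)
J/I(G(-2) - 17, 8) - 3719/2246 = (644/51)/24 - 3719/2246 = (644/51)*(1/24) - 3719*1/2246 = 161/306 - 3719/2246 = -194102/171819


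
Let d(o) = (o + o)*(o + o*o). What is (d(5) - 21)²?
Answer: 77841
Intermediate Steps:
d(o) = 2*o*(o + o²) (d(o) = (2*o)*(o + o²) = 2*o*(o + o²))
(d(5) - 21)² = (2*5²*(1 + 5) - 21)² = (2*25*6 - 21)² = (300 - 21)² = 279² = 77841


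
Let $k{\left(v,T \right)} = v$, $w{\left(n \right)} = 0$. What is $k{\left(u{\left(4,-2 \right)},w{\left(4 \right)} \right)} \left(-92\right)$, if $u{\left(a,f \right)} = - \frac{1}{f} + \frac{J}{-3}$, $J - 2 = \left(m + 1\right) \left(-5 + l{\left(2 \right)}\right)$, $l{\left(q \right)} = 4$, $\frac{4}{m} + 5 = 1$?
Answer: $\frac{46}{3} \approx 15.333$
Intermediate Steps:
$m = -1$ ($m = \frac{4}{-5 + 1} = \frac{4}{-4} = 4 \left(- \frac{1}{4}\right) = -1$)
$J = 2$ ($J = 2 + \left(-1 + 1\right) \left(-5 + 4\right) = 2 + 0 \left(-1\right) = 2 + 0 = 2$)
$u{\left(a,f \right)} = - \frac{2}{3} - \frac{1}{f}$ ($u{\left(a,f \right)} = - \frac{1}{f} + \frac{2}{-3} = - \frac{1}{f} + 2 \left(- \frac{1}{3}\right) = - \frac{1}{f} - \frac{2}{3} = - \frac{2}{3} - \frac{1}{f}$)
$k{\left(u{\left(4,-2 \right)},w{\left(4 \right)} \right)} \left(-92\right) = \left(- \frac{2}{3} - \frac{1}{-2}\right) \left(-92\right) = \left(- \frac{2}{3} - - \frac{1}{2}\right) \left(-92\right) = \left(- \frac{2}{3} + \frac{1}{2}\right) \left(-92\right) = \left(- \frac{1}{6}\right) \left(-92\right) = \frac{46}{3}$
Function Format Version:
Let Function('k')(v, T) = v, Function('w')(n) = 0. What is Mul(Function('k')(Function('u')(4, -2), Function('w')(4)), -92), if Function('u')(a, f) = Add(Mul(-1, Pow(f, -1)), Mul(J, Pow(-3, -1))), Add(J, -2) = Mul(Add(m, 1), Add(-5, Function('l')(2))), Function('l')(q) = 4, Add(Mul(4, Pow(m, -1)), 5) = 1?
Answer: Rational(46, 3) ≈ 15.333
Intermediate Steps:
m = -1 (m = Mul(4, Pow(Add(-5, 1), -1)) = Mul(4, Pow(-4, -1)) = Mul(4, Rational(-1, 4)) = -1)
J = 2 (J = Add(2, Mul(Add(-1, 1), Add(-5, 4))) = Add(2, Mul(0, -1)) = Add(2, 0) = 2)
Function('u')(a, f) = Add(Rational(-2, 3), Mul(-1, Pow(f, -1))) (Function('u')(a, f) = Add(Mul(-1, Pow(f, -1)), Mul(2, Pow(-3, -1))) = Add(Mul(-1, Pow(f, -1)), Mul(2, Rational(-1, 3))) = Add(Mul(-1, Pow(f, -1)), Rational(-2, 3)) = Add(Rational(-2, 3), Mul(-1, Pow(f, -1))))
Mul(Function('k')(Function('u')(4, -2), Function('w')(4)), -92) = Mul(Add(Rational(-2, 3), Mul(-1, Pow(-2, -1))), -92) = Mul(Add(Rational(-2, 3), Mul(-1, Rational(-1, 2))), -92) = Mul(Add(Rational(-2, 3), Rational(1, 2)), -92) = Mul(Rational(-1, 6), -92) = Rational(46, 3)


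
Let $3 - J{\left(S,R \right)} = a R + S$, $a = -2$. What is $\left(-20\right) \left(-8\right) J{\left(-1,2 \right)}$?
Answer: $1280$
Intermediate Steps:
$J{\left(S,R \right)} = 3 - S + 2 R$ ($J{\left(S,R \right)} = 3 - \left(- 2 R + S\right) = 3 - \left(S - 2 R\right) = 3 + \left(- S + 2 R\right) = 3 - S + 2 R$)
$\left(-20\right) \left(-8\right) J{\left(-1,2 \right)} = \left(-20\right) \left(-8\right) \left(3 - -1 + 2 \cdot 2\right) = 160 \left(3 + 1 + 4\right) = 160 \cdot 8 = 1280$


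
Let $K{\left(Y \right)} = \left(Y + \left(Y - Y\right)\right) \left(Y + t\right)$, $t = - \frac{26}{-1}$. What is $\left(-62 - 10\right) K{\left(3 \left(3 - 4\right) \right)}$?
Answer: $4968$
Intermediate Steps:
$t = 26$ ($t = \left(-26\right) \left(-1\right) = 26$)
$K{\left(Y \right)} = Y \left(26 + Y\right)$ ($K{\left(Y \right)} = \left(Y + \left(Y - Y\right)\right) \left(Y + 26\right) = \left(Y + 0\right) \left(26 + Y\right) = Y \left(26 + Y\right)$)
$\left(-62 - 10\right) K{\left(3 \left(3 - 4\right) \right)} = \left(-62 - 10\right) 3 \left(3 - 4\right) \left(26 + 3 \left(3 - 4\right)\right) = - 72 \cdot 3 \left(-1\right) \left(26 + 3 \left(-1\right)\right) = - 72 \left(- 3 \left(26 - 3\right)\right) = - 72 \left(\left(-3\right) 23\right) = \left(-72\right) \left(-69\right) = 4968$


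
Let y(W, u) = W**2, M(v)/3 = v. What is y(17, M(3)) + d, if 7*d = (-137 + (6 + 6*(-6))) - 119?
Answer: 1737/7 ≈ 248.14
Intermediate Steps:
M(v) = 3*v
d = -286/7 (d = ((-137 + (6 + 6*(-6))) - 119)/7 = ((-137 + (6 - 36)) - 119)/7 = ((-137 - 30) - 119)/7 = (-167 - 119)/7 = (1/7)*(-286) = -286/7 ≈ -40.857)
y(17, M(3)) + d = 17**2 - 286/7 = 289 - 286/7 = 1737/7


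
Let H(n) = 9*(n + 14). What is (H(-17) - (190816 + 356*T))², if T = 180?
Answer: 64985735929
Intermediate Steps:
H(n) = 126 + 9*n (H(n) = 9*(14 + n) = 126 + 9*n)
(H(-17) - (190816 + 356*T))² = ((126 + 9*(-17)) - 356/(1/(180 + 536)))² = ((126 - 153) - 356/(1/716))² = (-27 - 356/1/716)² = (-27 - 356*716)² = (-27 - 254896)² = (-254923)² = 64985735929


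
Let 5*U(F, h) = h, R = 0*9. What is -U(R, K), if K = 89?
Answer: -89/5 ≈ -17.800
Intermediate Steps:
R = 0
U(F, h) = h/5
-U(R, K) = -89/5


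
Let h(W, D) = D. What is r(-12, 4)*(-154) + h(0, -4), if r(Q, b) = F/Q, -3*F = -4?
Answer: 118/9 ≈ 13.111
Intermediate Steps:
F = 4/3 (F = -⅓*(-4) = 4/3 ≈ 1.3333)
r(Q, b) = 4/(3*Q)
r(-12, 4)*(-154) + h(0, -4) = ((4/3)/(-12))*(-154) - 4 = ((4/3)*(-1/12))*(-154) - 4 = -⅑*(-154) - 4 = 154/9 - 4 = 118/9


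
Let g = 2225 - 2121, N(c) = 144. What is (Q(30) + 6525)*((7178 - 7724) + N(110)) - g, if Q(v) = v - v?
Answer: -2623154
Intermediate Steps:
Q(v) = 0
g = 104
(Q(30) + 6525)*((7178 - 7724) + N(110)) - g = (0 + 6525)*((7178 - 7724) + 144) - 1*104 = 6525*(-546 + 144) - 104 = 6525*(-402) - 104 = -2623050 - 104 = -2623154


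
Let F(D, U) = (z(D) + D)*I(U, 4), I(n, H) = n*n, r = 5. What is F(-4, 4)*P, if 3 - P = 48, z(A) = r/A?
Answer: 3780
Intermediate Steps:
I(n, H) = n**2
z(A) = 5/A
F(D, U) = U**2*(D + 5/D) (F(D, U) = (5/D + D)*U**2 = (D + 5/D)*U**2 = U**2*(D + 5/D))
P = -45 (P = 3 - 1*48 = 3 - 48 = -45)
F(-4, 4)*P = (4**2*(5 + (-4)**2)/(-4))*(-45) = -1/4*16*(5 + 16)*(-45) = -1/4*16*21*(-45) = -84*(-45) = 3780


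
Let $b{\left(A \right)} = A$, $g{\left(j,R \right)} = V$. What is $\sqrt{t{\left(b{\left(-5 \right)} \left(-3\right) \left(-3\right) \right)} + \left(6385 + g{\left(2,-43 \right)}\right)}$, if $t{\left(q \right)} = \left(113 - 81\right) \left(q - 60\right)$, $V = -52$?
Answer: $\sqrt{2973} \approx 54.525$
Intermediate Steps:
$g{\left(j,R \right)} = -52$
$t{\left(q \right)} = -1920 + 32 q$ ($t{\left(q \right)} = 32 \left(-60 + q\right) = -1920 + 32 q$)
$\sqrt{t{\left(b{\left(-5 \right)} \left(-3\right) \left(-3\right) \right)} + \left(6385 + g{\left(2,-43 \right)}\right)} = \sqrt{\left(-1920 + 32 \left(-5\right) \left(-3\right) \left(-3\right)\right) + \left(6385 - 52\right)} = \sqrt{\left(-1920 + 32 \cdot 15 \left(-3\right)\right) + 6333} = \sqrt{\left(-1920 + 32 \left(-45\right)\right) + 6333} = \sqrt{\left(-1920 - 1440\right) + 6333} = \sqrt{-3360 + 6333} = \sqrt{2973}$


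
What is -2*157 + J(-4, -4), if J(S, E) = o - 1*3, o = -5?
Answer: -322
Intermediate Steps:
J(S, E) = -8 (J(S, E) = -5 - 1*3 = -5 - 3 = -8)
-2*157 + J(-4, -4) = -2*157 - 8 = -314 - 8 = -322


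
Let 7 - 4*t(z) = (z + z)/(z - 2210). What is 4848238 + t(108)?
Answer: 20382000017/4204 ≈ 4.8482e+6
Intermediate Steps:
t(z) = 7/4 - z/(2*(-2210 + z)) (t(z) = 7/4 - (z + z)/(4*(z - 2210)) = 7/4 - 2*z/(4*(-2210 + z)) = 7/4 - z/(2*(-2210 + z)))
4848238 + t(108) = 4848238 + 5*(-3094 + 108)/(4*(-2210 + 108)) = 4848238 + (5/4)*(-2986)/(-2102) = 4848238 + (5/4)*(-1/2102)*(-2986) = 4848238 + 7465/4204 = 20382000017/4204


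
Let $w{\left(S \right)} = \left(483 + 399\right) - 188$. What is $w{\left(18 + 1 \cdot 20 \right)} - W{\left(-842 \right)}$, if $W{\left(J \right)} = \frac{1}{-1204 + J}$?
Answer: $\frac{1419925}{2046} \approx 694.0$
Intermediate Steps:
$w{\left(S \right)} = 694$ ($w{\left(S \right)} = 882 - 188 = 694$)
$w{\left(18 + 1 \cdot 20 \right)} - W{\left(-842 \right)} = 694 - \frac{1}{-1204 - 842} = 694 - \frac{1}{-2046} = 694 - - \frac{1}{2046} = 694 + \frac{1}{2046} = \frac{1419925}{2046}$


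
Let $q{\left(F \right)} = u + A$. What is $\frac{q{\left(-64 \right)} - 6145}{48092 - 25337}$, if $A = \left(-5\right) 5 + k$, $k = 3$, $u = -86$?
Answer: $- \frac{169}{615} \approx -0.2748$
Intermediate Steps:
$A = -22$ ($A = \left(-5\right) 5 + 3 = -25 + 3 = -22$)
$q{\left(F \right)} = -108$ ($q{\left(F \right)} = -86 - 22 = -108$)
$\frac{q{\left(-64 \right)} - 6145}{48092 - 25337} = \frac{-108 - 6145}{48092 - 25337} = - \frac{6253}{22755} = \left(-6253\right) \frac{1}{22755} = - \frac{169}{615}$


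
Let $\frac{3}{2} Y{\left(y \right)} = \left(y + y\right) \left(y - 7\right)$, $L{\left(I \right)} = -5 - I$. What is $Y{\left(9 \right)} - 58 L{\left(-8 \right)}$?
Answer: $-150$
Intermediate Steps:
$Y{\left(y \right)} = \frac{4 y \left(-7 + y\right)}{3}$ ($Y{\left(y \right)} = \frac{2 \left(y + y\right) \left(y - 7\right)}{3} = \frac{2 \cdot 2 y \left(-7 + y\right)}{3} = \frac{4 y \left(-7 + y\right)}{3}$)
$Y{\left(9 \right)} - 58 L{\left(-8 \right)} = \frac{4}{3} \cdot 9 \left(-7 + 9\right) - 58 \left(-5 - -8\right) = \frac{4}{3} \cdot 9 \cdot 2 - 58 \left(-5 + 8\right) = 24 - 174 = -150$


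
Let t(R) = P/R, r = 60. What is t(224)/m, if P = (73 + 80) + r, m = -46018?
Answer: -213/10308032 ≈ -2.0663e-5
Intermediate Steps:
P = 213 (P = (73 + 80) + 60 = 153 + 60 = 213)
t(R) = 213/R
t(224)/m = (213/224)/(-46018) = (213*(1/224))*(-1/46018) = (213/224)*(-1/46018) = -213/10308032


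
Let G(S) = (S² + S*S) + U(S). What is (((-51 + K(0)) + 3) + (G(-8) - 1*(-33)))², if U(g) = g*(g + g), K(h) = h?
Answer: 58081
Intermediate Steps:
U(g) = 2*g² (U(g) = g*(2*g) = 2*g²)
G(S) = 4*S² (G(S) = (S² + S*S) + 2*S² = (S² + S²) + 2*S² = 2*S² + 2*S² = 4*S²)
(((-51 + K(0)) + 3) + (G(-8) - 1*(-33)))² = (((-51 + 0) + 3) + (4*(-8)² - 1*(-33)))² = ((-51 + 3) + (4*64 + 33))² = (-48 + (256 + 33))² = (-48 + 289)² = 241² = 58081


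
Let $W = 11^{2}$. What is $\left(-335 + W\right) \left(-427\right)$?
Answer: $91378$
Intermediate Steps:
$W = 121$
$\left(-335 + W\right) \left(-427\right) = \left(-335 + 121\right) \left(-427\right) = \left(-214\right) \left(-427\right) = 91378$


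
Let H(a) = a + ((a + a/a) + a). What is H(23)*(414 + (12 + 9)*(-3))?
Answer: 24570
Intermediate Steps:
H(a) = 1 + 3*a (H(a) = a + ((a + 1) + a) = a + ((1 + a) + a) = a + (1 + 2*a) = 1 + 3*a)
H(23)*(414 + (12 + 9)*(-3)) = (1 + 3*23)*(414 + (12 + 9)*(-3)) = (1 + 69)*(414 + 21*(-3)) = 70*(414 - 63) = 70*351 = 24570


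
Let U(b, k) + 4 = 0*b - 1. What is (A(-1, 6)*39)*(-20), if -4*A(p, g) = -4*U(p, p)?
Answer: 3900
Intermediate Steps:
U(b, k) = -5 (U(b, k) = -4 + (0*b - 1) = -4 + (0 - 1) = -4 - 1 = -5)
A(p, g) = -5 (A(p, g) = -(-1)*(-5) = -1/4*20 = -5)
(A(-1, 6)*39)*(-20) = -5*39*(-20) = -195*(-20) = 3900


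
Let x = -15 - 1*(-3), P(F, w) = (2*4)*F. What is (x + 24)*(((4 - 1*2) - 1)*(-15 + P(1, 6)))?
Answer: -84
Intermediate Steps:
P(F, w) = 8*F
x = -12 (x = -15 + 3 = -12)
(x + 24)*(((4 - 1*2) - 1)*(-15 + P(1, 6))) = (-12 + 24)*(((4 - 1*2) - 1)*(-15 + 8*1)) = 12*(((4 - 2) - 1)*(-15 + 8)) = 12*((2 - 1)*(-7)) = 12*(1*(-7)) = 12*(-7) = -84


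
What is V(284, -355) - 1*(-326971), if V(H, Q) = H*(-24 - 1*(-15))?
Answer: 324415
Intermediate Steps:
V(H, Q) = -9*H (V(H, Q) = H*(-24 + 15) = H*(-9) = -9*H)
V(284, -355) - 1*(-326971) = -9*284 - 1*(-326971) = -2556 + 326971 = 324415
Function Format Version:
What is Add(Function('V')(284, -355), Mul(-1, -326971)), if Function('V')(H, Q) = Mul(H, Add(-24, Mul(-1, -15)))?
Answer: 324415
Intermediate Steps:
Function('V')(H, Q) = Mul(-9, H) (Function('V')(H, Q) = Mul(H, Add(-24, 15)) = Mul(H, -9) = Mul(-9, H))
Add(Function('V')(284, -355), Mul(-1, -326971)) = Add(Mul(-9, 284), Mul(-1, -326971)) = Add(-2556, 326971) = 324415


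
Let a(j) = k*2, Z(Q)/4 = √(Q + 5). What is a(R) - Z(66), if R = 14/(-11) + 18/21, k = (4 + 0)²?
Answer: 32 - 4*√71 ≈ -1.7046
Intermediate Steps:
k = 16 (k = 4² = 16)
R = -32/77 (R = 14*(-1/11) + 18*(1/21) = -14/11 + 6/7 = -32/77 ≈ -0.41558)
Z(Q) = 4*√(5 + Q) (Z(Q) = 4*√(Q + 5) = 4*√(5 + Q))
a(j) = 32 (a(j) = 16*2 = 32)
a(R) - Z(66) = 32 - 4*√(5 + 66) = 32 - 4*√71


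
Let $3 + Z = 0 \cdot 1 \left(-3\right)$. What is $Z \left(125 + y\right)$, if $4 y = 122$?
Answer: $- \frac{933}{2} \approx -466.5$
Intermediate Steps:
$y = \frac{61}{2}$ ($y = \frac{1}{4} \cdot 122 = \frac{61}{2} \approx 30.5$)
$Z = -3$ ($Z = -3 + 0 \cdot 1 \left(-3\right) = -3 + 0 \left(-3\right) = -3 + 0 = -3$)
$Z \left(125 + y\right) = - 3 \left(125 + \frac{61}{2}\right) = \left(-3\right) \frac{311}{2} = - \frac{933}{2}$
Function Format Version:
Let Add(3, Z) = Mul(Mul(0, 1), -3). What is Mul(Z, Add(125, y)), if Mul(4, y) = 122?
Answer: Rational(-933, 2) ≈ -466.50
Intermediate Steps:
y = Rational(61, 2) (y = Mul(Rational(1, 4), 122) = Rational(61, 2) ≈ 30.500)
Z = -3 (Z = Add(-3, Mul(Mul(0, 1), -3)) = Add(-3, Mul(0, -3)) = Add(-3, 0) = -3)
Mul(Z, Add(125, y)) = Mul(-3, Add(125, Rational(61, 2))) = Mul(-3, Rational(311, 2)) = Rational(-933, 2)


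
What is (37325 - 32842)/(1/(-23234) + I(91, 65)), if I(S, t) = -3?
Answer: -104158022/69703 ≈ -1494.3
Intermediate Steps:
(37325 - 32842)/(1/(-23234) + I(91, 65)) = (37325 - 32842)/(1/(-23234) - 3) = 4483/(-1/23234 - 3) = 4483/(-69703/23234) = 4483*(-23234/69703) = -104158022/69703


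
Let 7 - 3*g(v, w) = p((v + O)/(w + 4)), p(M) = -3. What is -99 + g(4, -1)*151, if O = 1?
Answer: 1213/3 ≈ 404.33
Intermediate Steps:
g(v, w) = 10/3 (g(v, w) = 7/3 - 1/3*(-3) = 7/3 + 1 = 10/3)
-99 + g(4, -1)*151 = -99 + (10/3)*151 = -99 + 1510/3 = 1213/3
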